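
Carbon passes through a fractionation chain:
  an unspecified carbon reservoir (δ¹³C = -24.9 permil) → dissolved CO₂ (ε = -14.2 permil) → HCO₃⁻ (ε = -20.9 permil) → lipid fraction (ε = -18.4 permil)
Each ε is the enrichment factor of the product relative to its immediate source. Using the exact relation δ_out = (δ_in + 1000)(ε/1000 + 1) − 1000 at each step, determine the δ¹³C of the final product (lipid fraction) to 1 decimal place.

-76.2 permil

step 1: δ = (-24.90 + 1000)·(-14.2/1000 + 1) − 1000 = -38.75 permil
step 2: δ = (-38.75 + 1000)·(-20.9/1000 + 1) − 1000 = -58.84 permil
step 3: δ = (-58.84 + 1000)·(-18.4/1000 + 1) − 1000 = -76.15 permil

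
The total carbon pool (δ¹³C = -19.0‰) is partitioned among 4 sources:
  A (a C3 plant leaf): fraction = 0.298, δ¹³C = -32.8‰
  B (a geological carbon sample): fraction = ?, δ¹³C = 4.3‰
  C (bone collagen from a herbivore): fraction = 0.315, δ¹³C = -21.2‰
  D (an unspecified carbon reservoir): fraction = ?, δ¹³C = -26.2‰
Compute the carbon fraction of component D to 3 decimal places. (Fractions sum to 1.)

0.138

Let f_D and f_B be the unknown fractions; fractions sum to 1 so f_D + f_B = 0.387.
Mass balance: Σ fᵢ·δᵢ = δ_bulk ⇒ f_D·(-26.2) + f_B·(4.3) = -19.0 − (-16.452) = -2.548
Substitute f_B = 0.387 − f_D:
f_D·(-26.2 − 4.3) = -2.548 − 0.387×(4.3) = -4.212
f_D = -4.212 / -30.5 = 0.1381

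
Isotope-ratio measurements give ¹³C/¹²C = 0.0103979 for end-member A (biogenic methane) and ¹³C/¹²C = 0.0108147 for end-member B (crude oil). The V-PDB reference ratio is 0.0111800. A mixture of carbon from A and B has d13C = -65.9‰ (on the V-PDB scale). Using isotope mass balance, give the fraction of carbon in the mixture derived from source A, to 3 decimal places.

δ_A = (0.0103979/0.0111800 − 1)×1000 = (0.930045 − 1)×1000 = -69.955‰
δ_B = (0.0108147/0.0111800 − 1)×1000 = (0.967326 − 1)×1000 = -32.674‰
f_A = (δ_mix − δ_B)/(δ_A − δ_B) = (-65.9 − (-32.674))/(-69.955 − (-32.674))
f_A = -33.226 / -37.281 = 0.8912

0.891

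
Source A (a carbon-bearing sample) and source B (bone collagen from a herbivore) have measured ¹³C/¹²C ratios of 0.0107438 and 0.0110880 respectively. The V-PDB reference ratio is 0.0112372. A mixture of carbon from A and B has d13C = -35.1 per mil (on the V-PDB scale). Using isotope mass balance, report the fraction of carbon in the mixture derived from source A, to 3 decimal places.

δ_A = (0.0107438/0.0112372 − 1)×1000 = (0.956092 − 1)×1000 = -43.908 per mil
δ_B = (0.0110880/0.0112372 − 1)×1000 = (0.986723 − 1)×1000 = -13.277 per mil
f_A = (δ_mix − δ_B)/(δ_A − δ_B) = (-35.1 − (-13.277))/(-43.908 − (-13.277))
f_A = -21.823 / -30.630 = 0.7125

0.712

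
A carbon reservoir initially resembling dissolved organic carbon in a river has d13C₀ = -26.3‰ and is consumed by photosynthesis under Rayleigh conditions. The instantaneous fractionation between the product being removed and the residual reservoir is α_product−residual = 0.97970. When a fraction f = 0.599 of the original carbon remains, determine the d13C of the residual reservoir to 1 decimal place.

Rayleigh residual: δ_res = (δ₀ + 1000)·f^(α−1) − 1000
α − 1 = -0.02030
f^(α−1) = 0.599^(-0.02030) = 1.010458
δ_res = (-26.3 + 1000) × 1.010458 − 1000 = 983.883 − 1000 = -16.12‰

-16.1‰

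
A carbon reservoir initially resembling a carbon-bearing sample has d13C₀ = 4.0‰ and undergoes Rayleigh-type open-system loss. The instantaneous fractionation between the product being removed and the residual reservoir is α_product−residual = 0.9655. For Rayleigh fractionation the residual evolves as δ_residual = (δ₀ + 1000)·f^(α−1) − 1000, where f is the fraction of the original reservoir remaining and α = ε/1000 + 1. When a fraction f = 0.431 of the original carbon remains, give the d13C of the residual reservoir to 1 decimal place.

33.6‰

Rayleigh residual: δ_res = (δ₀ + 1000)·f^(α−1) − 1000
α − 1 = -0.03450
f^(α−1) = 0.431^(-0.03450) = 1.029463
δ_res = (4.0 + 1000) × 1.029463 − 1000 = 1033.580 − 1000 = 33.58‰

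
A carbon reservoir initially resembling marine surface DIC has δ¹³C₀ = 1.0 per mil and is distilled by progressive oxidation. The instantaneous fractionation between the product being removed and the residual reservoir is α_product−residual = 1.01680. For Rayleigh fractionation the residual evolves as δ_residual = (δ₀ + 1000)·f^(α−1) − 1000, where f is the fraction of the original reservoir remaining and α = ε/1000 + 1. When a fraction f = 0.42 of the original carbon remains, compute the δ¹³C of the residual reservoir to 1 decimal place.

-13.5 per mil

Rayleigh residual: δ_res = (δ₀ + 1000)·f^(α−1) − 1000
α − 1 = 0.01680
f^(α−1) = 0.42^(0.01680) = 0.985532
δ_res = (1.0 + 1000) × 0.985532 − 1000 = 986.517 − 1000 = -13.48 per mil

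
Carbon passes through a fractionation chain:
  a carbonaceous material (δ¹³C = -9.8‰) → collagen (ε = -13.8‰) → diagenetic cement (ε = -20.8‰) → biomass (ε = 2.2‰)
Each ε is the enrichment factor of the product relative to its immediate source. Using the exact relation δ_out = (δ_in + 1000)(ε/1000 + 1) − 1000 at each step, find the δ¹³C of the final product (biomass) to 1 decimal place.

step 1: δ = (-9.80 + 1000)·(-13.8/1000 + 1) − 1000 = -23.46‰
step 2: δ = (-23.46 + 1000)·(-20.8/1000 + 1) − 1000 = -43.78‰
step 3: δ = (-43.78 + 1000)·(2.2/1000 + 1) − 1000 = -41.67‰

-41.7‰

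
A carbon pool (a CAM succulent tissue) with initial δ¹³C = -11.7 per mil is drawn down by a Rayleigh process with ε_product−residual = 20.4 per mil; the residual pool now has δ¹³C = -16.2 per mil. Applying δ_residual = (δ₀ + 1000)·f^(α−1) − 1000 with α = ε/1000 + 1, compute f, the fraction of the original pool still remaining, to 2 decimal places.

0.80

α − 1 = ε/1000 = 0.0204
(δ_res + 1000)/(δ₀ + 1000) = (-16.2 + 1000)/(-11.7 + 1000) = 983.8/988.3 = 0.995447
f = 0.995447^(1/0.0204) = exp(ln(0.995447)/0.0204) = exp(-0.00456/0.0204)
f = exp(-0.2237) = 0.7995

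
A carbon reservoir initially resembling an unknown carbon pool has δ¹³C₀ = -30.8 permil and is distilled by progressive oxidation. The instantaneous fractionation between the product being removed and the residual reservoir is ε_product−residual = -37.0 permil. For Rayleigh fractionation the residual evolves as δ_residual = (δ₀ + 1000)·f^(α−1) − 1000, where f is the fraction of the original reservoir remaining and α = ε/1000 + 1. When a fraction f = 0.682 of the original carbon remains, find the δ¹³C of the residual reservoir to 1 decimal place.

-17.0 permil

Rayleigh residual: δ_res = (δ₀ + 1000)·f^(α−1) − 1000
α = ε/1000 + 1 = 0.96300, so α − 1 = -0.03700
f^(α−1) = 0.682^(-0.03700) = 1.014262
δ_res = (-30.8 + 1000) × 1.014262 − 1000 = 983.022 − 1000 = -16.98 permil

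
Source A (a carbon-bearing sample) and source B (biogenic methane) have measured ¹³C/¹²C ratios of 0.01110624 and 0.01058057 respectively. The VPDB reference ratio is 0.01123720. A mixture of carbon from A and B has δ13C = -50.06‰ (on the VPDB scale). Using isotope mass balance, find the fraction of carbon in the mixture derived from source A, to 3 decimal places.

0.179

δ_A = (0.01110624/0.01123720 − 1)×1000 = (0.988346 − 1)×1000 = -11.654‰
δ_B = (0.01058057/0.01123720 − 1)×1000 = (0.941566 − 1)×1000 = -58.434‰
f_A = (δ_mix − δ_B)/(δ_A − δ_B) = (-50.06 − (-58.434))/(-11.654 − (-58.434))
f_A = 8.374 / 46.779 = 0.1790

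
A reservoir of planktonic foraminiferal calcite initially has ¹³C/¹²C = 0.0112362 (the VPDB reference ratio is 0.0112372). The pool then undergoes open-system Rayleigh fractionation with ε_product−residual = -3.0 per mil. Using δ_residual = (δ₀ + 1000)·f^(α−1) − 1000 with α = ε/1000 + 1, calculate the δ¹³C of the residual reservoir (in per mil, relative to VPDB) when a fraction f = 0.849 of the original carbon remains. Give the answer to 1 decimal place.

δ₀ = (0.0112362/0.0112372 − 1)×1000 = (0.999911 − 1)×1000 = -0.089 per mil
α − 1 = ε/1000 = -0.0030
f^(α−1) = 0.849^(-0.0030) = 1.000491
δ_res = (-0.089 + 1000) × 1.000491 − 1000 = 1000.402 − 1000 = 0.40 per mil

0.4 per mil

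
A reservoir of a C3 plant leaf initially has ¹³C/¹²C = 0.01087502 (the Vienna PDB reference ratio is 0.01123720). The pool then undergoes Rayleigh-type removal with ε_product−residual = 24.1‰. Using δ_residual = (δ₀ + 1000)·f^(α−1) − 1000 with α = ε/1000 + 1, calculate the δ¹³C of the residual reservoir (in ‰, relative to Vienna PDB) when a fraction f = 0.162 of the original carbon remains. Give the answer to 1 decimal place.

-73.8‰

δ₀ = (0.01087502/0.01123720 − 1)×1000 = (0.967770 − 1)×1000 = -32.230‰
α − 1 = ε/1000 = 0.0241
f^(α−1) = 0.162^(0.0241) = 0.957082
δ_res = (-32.230 + 1000) × 0.957082 − 1000 = 926.235 − 1000 = -73.76‰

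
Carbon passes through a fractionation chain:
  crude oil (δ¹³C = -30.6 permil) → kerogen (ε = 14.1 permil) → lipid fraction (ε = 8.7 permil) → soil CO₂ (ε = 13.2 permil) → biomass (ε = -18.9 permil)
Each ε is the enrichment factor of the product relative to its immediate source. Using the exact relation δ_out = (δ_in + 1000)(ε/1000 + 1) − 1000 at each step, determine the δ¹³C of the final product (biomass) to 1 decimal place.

-14.3 permil

step 1: δ = (-30.60 + 1000)·(14.1/1000 + 1) − 1000 = -16.93 permil
step 2: δ = (-16.93 + 1000)·(8.7/1000 + 1) − 1000 = -8.38 permil
step 3: δ = (-8.38 + 1000)·(13.2/1000 + 1) − 1000 = 4.71 permil
step 4: δ = (4.71 + 1000)·(-18.9/1000 + 1) − 1000 = -14.28 permil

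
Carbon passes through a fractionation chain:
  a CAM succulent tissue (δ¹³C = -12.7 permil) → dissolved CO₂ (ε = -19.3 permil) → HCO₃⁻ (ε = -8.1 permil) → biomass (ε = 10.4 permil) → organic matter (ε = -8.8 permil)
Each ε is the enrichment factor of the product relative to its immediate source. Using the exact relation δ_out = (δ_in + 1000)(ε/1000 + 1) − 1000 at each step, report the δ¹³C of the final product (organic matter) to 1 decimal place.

step 1: δ = (-12.70 + 1000)·(-19.3/1000 + 1) − 1000 = -31.75 permil
step 2: δ = (-31.75 + 1000)·(-8.1/1000 + 1) − 1000 = -39.60 permil
step 3: δ = (-39.60 + 1000)·(10.4/1000 + 1) − 1000 = -29.61 permil
step 4: δ = (-29.61 + 1000)·(-8.8/1000 + 1) − 1000 = -38.15 permil

-38.1 permil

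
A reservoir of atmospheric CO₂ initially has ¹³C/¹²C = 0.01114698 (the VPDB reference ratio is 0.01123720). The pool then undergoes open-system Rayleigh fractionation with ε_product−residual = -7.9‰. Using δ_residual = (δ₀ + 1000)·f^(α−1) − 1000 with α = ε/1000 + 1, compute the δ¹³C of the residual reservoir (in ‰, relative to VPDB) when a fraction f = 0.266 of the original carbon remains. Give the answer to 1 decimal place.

2.4‰

δ₀ = (0.01114698/0.01123720 − 1)×1000 = (0.991971 − 1)×1000 = -8.029‰
α − 1 = ε/1000 = -0.0079
f^(α−1) = 0.266^(-0.0079) = 1.010517
δ_res = (-8.029 + 1000) × 1.010517 − 1000 = 1002.403 − 1000 = 2.40‰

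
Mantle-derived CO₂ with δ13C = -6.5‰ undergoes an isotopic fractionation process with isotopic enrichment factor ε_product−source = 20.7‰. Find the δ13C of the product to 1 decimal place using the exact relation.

14.1‰

Exactly, δ_product = (δ_source + 1000)·(ε/1000 + 1) − 1000.
δ_product = (-6.5 + 1000) × (20.7/1000 + 1) − 1000
δ_product = 14.07‰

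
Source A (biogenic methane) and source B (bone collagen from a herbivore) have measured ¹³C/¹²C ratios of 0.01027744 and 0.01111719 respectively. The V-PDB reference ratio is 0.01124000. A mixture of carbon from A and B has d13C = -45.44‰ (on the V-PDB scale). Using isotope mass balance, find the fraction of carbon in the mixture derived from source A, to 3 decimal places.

δ_A = (0.01027744/0.01124000 − 1)×1000 = (0.914363 − 1)×1000 = -85.637‰
δ_B = (0.01111719/0.01124000 − 1)×1000 = (0.989074 − 1)×1000 = -10.926‰
f_A = (δ_mix − δ_B)/(δ_A − δ_B) = (-45.44 − (-10.926))/(-85.637 − (-10.926))
f_A = -34.514 / -74.711 = 0.4620

0.462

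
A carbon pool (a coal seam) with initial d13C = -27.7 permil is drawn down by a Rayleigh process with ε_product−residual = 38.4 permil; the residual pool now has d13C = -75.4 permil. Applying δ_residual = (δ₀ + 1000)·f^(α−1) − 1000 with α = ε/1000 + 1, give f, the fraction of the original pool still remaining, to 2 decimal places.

0.27

α − 1 = ε/1000 = 0.0384
(δ_res + 1000)/(δ₀ + 1000) = (-75.4 + 1000)/(-27.7 + 1000) = 924.6/972.3 = 0.950941
f = 0.950941^(1/0.0384) = exp(ln(0.950941)/0.0384) = exp(-0.05030/0.0384)
f = exp(-1.3100) = 0.2698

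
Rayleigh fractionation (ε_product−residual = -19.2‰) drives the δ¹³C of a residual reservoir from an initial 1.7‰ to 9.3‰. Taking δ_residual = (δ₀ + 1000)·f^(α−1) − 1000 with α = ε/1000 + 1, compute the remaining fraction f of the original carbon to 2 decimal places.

0.67

α − 1 = ε/1000 = -0.0192
(δ_res + 1000)/(δ₀ + 1000) = (9.3 + 1000)/(1.7 + 1000) = 1009.3/1001.7 = 1.007587
f = 1.007587^(1/-0.0192) = exp(ln(1.007587)/-0.0192) = exp(0.00756/-0.0192)
f = exp(-0.3937) = 0.6746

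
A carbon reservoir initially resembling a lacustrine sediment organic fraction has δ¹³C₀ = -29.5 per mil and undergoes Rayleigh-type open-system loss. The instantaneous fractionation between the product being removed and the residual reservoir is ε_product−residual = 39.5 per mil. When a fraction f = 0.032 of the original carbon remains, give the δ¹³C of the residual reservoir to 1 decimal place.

-152.9 per mil

Rayleigh residual: δ_res = (δ₀ + 1000)·f^(α−1) − 1000
α = ε/1000 + 1 = 1.03950, so α − 1 = 0.03950
f^(α−1) = 0.032^(0.03950) = 0.872878
δ_res = (-29.5 + 1000) × 0.872878 − 1000 = 847.128 − 1000 = -152.87 per mil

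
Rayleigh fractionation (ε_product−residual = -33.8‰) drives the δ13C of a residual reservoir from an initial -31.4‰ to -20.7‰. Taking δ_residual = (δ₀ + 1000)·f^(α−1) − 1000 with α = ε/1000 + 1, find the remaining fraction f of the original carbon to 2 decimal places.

α − 1 = ε/1000 = -0.0338
(δ_res + 1000)/(δ₀ + 1000) = (-20.7 + 1000)/(-31.4 + 1000) = 979.3/968.6 = 1.011047
f = 1.011047^(1/-0.0338) = exp(ln(1.011047)/-0.0338) = exp(0.01099/-0.0338)
f = exp(-0.3250) = 0.7225

0.72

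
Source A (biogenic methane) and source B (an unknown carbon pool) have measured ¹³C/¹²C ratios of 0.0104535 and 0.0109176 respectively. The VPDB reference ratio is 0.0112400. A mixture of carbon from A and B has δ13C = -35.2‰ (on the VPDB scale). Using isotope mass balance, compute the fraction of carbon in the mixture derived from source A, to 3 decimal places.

0.158

δ_A = (0.0104535/0.0112400 − 1)×1000 = (0.930027 − 1)×1000 = -69.973‰
δ_B = (0.0109176/0.0112400 − 1)×1000 = (0.971317 − 1)×1000 = -28.683‰
f_A = (δ_mix − δ_B)/(δ_A − δ_B) = (-35.2 − (-28.683))/(-69.973 − (-28.683))
f_A = -6.517 / -41.290 = 0.1578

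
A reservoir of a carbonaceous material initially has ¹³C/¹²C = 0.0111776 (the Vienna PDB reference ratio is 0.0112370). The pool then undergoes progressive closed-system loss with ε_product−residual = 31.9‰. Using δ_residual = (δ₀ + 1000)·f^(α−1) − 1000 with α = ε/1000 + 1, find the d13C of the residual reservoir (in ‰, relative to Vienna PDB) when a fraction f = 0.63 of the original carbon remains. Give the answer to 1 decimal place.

-19.8‰

δ₀ = (0.0111776/0.0112370 − 1)×1000 = (0.994714 − 1)×1000 = -5.286‰
α − 1 = ε/1000 = 0.0319
f^(α−1) = 0.63^(0.0319) = 0.985369
δ_res = (-5.286 + 1000) × 0.985369 − 1000 = 980.160 − 1000 = -19.84‰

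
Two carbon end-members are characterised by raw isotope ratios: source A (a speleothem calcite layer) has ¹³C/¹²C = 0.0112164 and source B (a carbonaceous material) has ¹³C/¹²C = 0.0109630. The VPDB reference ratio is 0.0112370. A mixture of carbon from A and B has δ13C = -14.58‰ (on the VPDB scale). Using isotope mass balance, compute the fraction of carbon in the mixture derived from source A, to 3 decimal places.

0.435

δ_A = (0.0112164/0.0112370 − 1)×1000 = (0.998167 − 1)×1000 = -1.833‰
δ_B = (0.0109630/0.0112370 − 1)×1000 = (0.975616 − 1)×1000 = -24.384‰
f_A = (δ_mix − δ_B)/(δ_A − δ_B) = (-14.58 − (-24.384))/(-1.833 − (-24.384))
f_A = 9.804 / 22.551 = 0.4347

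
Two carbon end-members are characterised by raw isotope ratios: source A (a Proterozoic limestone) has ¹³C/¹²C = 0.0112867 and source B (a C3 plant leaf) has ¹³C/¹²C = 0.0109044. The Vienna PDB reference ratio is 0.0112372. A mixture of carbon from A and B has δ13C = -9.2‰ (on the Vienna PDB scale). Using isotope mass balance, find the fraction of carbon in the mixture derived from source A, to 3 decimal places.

δ_A = (0.0112867/0.0112372 − 1)×1000 = (1.004405 − 1)×1000 = 4.405‰
δ_B = (0.0109044/0.0112372 − 1)×1000 = (0.970384 − 1)×1000 = -29.616‰
f_A = (δ_mix − δ_B)/(δ_A − δ_B) = (-9.2 − (-29.616))/(4.405 − (-29.616))
f_A = 20.416 / 34.021 = 0.6001

0.600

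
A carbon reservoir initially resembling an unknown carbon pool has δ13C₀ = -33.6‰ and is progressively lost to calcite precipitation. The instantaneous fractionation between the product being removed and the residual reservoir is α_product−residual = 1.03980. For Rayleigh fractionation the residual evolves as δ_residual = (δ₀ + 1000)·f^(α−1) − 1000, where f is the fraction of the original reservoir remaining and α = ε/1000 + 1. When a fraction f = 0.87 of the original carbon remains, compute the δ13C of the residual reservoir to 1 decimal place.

Rayleigh residual: δ_res = (δ₀ + 1000)·f^(α−1) − 1000
α − 1 = 0.03980
f^(α−1) = 0.87^(0.03980) = 0.994473
δ_res = (-33.6 + 1000) × 0.994473 − 1000 = 961.058 − 1000 = -38.94‰

-38.9‰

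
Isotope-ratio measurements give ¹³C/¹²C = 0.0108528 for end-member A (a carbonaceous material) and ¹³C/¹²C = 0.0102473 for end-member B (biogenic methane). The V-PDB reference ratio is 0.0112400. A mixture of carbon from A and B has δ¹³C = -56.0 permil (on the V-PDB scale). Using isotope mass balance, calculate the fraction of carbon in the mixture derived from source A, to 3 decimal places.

δ_A = (0.0108528/0.0112400 − 1)×1000 = (0.965552 − 1)×1000 = -34.448 permil
δ_B = (0.0102473/0.0112400 − 1)×1000 = (0.911681 − 1)×1000 = -88.319 permil
f_A = (δ_mix − δ_B)/(δ_A − δ_B) = (-56.0 − (-88.319))/(-34.448 − (-88.319))
f_A = 32.319 / 53.870 = 0.5999

0.600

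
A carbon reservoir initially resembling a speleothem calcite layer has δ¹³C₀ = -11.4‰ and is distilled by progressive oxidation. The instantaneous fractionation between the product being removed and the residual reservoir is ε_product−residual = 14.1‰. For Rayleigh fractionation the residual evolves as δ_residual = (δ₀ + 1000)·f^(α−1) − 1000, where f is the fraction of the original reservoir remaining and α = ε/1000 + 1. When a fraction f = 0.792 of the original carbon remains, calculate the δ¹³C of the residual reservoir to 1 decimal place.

Rayleigh residual: δ_res = (δ₀ + 1000)·f^(α−1) − 1000
α = ε/1000 + 1 = 1.01410, so α − 1 = 0.01410
f^(α−1) = 0.792^(0.01410) = 0.996717
δ_res = (-11.4 + 1000) × 0.996717 − 1000 = 985.355 − 1000 = -14.65‰

-14.6‰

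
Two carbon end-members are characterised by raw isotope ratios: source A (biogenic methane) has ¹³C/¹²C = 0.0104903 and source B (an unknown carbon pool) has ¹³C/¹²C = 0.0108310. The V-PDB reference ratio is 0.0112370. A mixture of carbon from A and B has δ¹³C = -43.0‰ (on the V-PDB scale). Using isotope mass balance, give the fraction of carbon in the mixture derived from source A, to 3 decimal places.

0.227

δ_A = (0.0104903/0.0112370 − 1)×1000 = (0.933550 − 1)×1000 = -66.450‰
δ_B = (0.0108310/0.0112370 − 1)×1000 = (0.963869 − 1)×1000 = -36.131‰
f_A = (δ_mix − δ_B)/(δ_A − δ_B) = (-43.0 − (-36.131))/(-66.450 − (-36.131))
f_A = -6.869 / -30.319 = 0.2266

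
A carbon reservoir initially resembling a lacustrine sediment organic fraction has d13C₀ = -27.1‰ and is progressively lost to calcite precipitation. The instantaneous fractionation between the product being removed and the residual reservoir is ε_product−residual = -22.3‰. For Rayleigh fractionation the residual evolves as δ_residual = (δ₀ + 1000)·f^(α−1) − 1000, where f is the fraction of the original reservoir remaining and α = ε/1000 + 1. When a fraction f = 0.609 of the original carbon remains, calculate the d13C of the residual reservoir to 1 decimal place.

Rayleigh residual: δ_res = (δ₀ + 1000)·f^(α−1) − 1000
α = ε/1000 + 1 = 0.97770, so α − 1 = -0.02230
f^(α−1) = 0.609^(-0.02230) = 1.011121
δ_res = (-27.1 + 1000) × 1.011121 − 1000 = 983.719 − 1000 = -16.28‰

-16.3‰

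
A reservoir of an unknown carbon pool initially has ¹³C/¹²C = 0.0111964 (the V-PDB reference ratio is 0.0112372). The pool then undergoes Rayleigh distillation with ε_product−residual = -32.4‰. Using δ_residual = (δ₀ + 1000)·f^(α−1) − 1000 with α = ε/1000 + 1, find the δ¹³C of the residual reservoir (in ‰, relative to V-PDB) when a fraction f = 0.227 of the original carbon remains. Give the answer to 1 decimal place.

45.4‰

δ₀ = (0.0111964/0.0112372 − 1)×1000 = (0.996369 − 1)×1000 = -3.631‰
α − 1 = ε/1000 = -0.0324
f^(α−1) = 0.227^(-0.0324) = 1.049216
δ_res = (-3.631 + 1000) × 1.049216 − 1000 = 1045.406 − 1000 = 45.41‰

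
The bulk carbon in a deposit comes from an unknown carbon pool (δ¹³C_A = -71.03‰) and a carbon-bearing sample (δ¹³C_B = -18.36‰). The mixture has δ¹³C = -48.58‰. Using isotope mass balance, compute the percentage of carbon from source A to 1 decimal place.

δ_mix = f_A·δ_A + (1 − f_A)·δ_B  ⇒  f_A = (δ_mix − δ_B)/(δ_A − δ_B)
f_A = (-48.58 − (-18.36)) / (-71.03 − (-18.36))
f_A = -30.22 / -52.67 = 0.5738

57.4%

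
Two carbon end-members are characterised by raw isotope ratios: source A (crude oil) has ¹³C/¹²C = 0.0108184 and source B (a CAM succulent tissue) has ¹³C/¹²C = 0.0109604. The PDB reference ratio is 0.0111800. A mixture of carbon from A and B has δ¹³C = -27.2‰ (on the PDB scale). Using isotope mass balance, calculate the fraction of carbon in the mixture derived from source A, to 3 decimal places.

δ_A = (0.0108184/0.0111800 − 1)×1000 = (0.967657 − 1)×1000 = -32.343‰
δ_B = (0.0109604/0.0111800 − 1)×1000 = (0.980358 − 1)×1000 = -19.642‰
f_A = (δ_mix − δ_B)/(δ_A − δ_B) = (-27.2 − (-19.642))/(-32.343 − (-19.642))
f_A = -7.558 / -12.701 = 0.5950

0.595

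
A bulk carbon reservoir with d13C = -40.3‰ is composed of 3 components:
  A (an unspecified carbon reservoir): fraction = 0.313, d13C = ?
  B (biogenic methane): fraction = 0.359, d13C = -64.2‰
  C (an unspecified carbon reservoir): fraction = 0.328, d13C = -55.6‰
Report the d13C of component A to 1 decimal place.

3.1‰

Isotope mass balance: δ_bulk = Σ fᵢ·δᵢ.
-40.3 = 0.313×δ_A + 0.359×(-64.2) + 0.328×(-55.6)
0.313·δ_A = -40.3 − (-41.285) = 0.985
δ_A = 0.985 / 0.313 = 3.15‰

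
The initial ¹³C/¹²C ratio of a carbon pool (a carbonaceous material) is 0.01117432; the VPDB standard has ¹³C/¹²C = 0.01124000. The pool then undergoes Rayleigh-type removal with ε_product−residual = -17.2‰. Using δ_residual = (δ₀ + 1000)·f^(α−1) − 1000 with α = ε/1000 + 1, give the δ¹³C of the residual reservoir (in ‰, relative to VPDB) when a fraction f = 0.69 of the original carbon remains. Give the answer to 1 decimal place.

δ₀ = (0.01117432/0.01124000 − 1)×1000 = (0.994157 − 1)×1000 = -5.843‰
α − 1 = ε/1000 = -0.0172
f^(α−1) = 0.69^(-0.0172) = 1.006403
δ_res = (-5.843 + 1000) × 1.006403 − 1000 = 1000.522 − 1000 = 0.52‰

0.5‰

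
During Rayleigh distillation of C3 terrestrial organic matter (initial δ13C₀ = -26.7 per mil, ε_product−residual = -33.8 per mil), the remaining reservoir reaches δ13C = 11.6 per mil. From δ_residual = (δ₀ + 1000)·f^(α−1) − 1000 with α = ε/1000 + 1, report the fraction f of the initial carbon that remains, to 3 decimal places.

α − 1 = ε/1000 = -0.0338
(δ_res + 1000)/(δ₀ + 1000) = (11.6 + 1000)/(-26.7 + 1000) = 1011.6/973.3 = 1.039351
f = 1.039351^(1/-0.0338) = exp(ln(1.039351)/-0.0338) = exp(0.03860/-0.0338)
f = exp(-1.1419) = 0.3192

0.319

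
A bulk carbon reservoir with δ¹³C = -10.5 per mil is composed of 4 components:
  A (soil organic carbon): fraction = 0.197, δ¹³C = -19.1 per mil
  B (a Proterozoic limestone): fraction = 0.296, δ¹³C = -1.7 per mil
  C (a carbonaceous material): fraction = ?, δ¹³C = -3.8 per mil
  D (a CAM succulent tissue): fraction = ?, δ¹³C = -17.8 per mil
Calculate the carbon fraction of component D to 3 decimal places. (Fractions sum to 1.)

0.308

Let f_D and f_C be the unknown fractions; fractions sum to 1 so f_D + f_C = 0.507.
Mass balance: Σ fᵢ·δᵢ = δ_bulk ⇒ f_D·(-17.8) + f_C·(-3.8) = -10.5 − (-4.266) = -6.234
Substitute f_C = 0.507 − f_D:
f_D·(-17.8 − -3.8) = -6.234 − 0.507×(-3.8) = -4.308
f_D = -4.308 / -14.0 = 0.3077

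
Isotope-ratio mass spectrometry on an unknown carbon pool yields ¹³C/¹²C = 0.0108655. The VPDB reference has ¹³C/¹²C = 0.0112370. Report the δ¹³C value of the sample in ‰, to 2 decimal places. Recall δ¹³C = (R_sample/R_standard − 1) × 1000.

δ¹³C = (R_sample / R_standard − 1) × 1000
R_sample / R_standard = 0.0108655 / 0.0112370 = 0.966940
δ¹³C = (0.966940 − 1) × 1000 = -33.060‰

-33.06‰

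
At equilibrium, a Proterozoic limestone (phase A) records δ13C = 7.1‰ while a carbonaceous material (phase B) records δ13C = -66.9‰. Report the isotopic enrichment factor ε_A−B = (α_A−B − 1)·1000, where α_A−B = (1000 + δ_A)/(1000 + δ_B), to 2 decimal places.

79.31‰

α_A−B = (1000 + 7.1) / (1000 + -66.9) = 1007.1 / 933.1 = 1.079306
ε_A−B = (1.079306 − 1) × 1000 = 79.306‰
(The approximation ε ≈ δ_A − δ_B would give 74.0‰.)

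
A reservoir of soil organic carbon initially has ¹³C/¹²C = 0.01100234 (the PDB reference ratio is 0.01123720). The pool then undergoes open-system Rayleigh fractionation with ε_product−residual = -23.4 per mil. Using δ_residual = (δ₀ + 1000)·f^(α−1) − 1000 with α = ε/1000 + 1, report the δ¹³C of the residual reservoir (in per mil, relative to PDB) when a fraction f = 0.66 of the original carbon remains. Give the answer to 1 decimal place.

-11.3 per mil

δ₀ = (0.01100234/0.01123720 − 1)×1000 = (0.979100 − 1)×1000 = -20.900 per mil
α − 1 = ε/1000 = -0.0234
f^(α−1) = 0.66^(-0.0234) = 1.009770
δ_res = (-20.900 + 1000) × 1.009770 − 1000 = 988.666 − 1000 = -11.33 per mil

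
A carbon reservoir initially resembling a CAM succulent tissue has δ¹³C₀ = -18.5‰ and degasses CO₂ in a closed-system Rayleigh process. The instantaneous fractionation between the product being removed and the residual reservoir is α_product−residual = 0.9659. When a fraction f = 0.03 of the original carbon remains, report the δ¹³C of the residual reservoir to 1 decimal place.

Rayleigh residual: δ_res = (δ₀ + 1000)·f^(α−1) − 1000
α − 1 = -0.03410
f^(α−1) = 0.03^(-0.03410) = 1.127016
δ_res = (-18.5 + 1000) × 1.127016 − 1000 = 1106.166 − 1000 = 106.17‰

106.2‰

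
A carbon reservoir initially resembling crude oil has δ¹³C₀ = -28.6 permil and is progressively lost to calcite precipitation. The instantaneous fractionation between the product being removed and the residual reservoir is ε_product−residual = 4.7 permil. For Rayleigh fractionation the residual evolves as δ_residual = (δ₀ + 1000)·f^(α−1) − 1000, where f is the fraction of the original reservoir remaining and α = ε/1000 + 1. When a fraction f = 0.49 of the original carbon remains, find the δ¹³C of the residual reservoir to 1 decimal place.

-31.9 permil

Rayleigh residual: δ_res = (δ₀ + 1000)·f^(α−1) − 1000
α = ε/1000 + 1 = 1.00470, so α − 1 = 0.00470
f^(α−1) = 0.49^(0.00470) = 0.996653
δ_res = (-28.6 + 1000) × 0.996653 − 1000 = 968.149 − 1000 = -31.85 permil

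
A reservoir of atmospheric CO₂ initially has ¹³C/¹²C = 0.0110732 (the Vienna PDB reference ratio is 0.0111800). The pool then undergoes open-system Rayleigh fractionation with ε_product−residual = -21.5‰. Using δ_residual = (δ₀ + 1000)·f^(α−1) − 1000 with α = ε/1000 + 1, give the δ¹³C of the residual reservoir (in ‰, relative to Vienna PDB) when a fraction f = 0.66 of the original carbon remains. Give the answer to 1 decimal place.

δ₀ = (0.0110732/0.0111800 − 1)×1000 = (0.990447 − 1)×1000 = -9.553‰
α − 1 = ε/1000 = -0.0215
f^(α−1) = 0.66^(-0.0215) = 1.008974
δ_res = (-9.553 + 1000) × 1.008974 − 1000 = 999.335 − 1000 = -0.66‰

-0.7‰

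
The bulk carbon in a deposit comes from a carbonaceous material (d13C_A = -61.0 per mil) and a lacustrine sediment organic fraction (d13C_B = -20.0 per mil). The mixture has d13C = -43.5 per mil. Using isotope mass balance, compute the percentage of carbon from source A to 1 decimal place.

δ_mix = f_A·δ_A + (1 − f_A)·δ_B  ⇒  f_A = (δ_mix − δ_B)/(δ_A − δ_B)
f_A = (-43.5 − (-20.0)) / (-61.0 − (-20.0))
f_A = -23.5 / -41.0 = 0.5732

57.3%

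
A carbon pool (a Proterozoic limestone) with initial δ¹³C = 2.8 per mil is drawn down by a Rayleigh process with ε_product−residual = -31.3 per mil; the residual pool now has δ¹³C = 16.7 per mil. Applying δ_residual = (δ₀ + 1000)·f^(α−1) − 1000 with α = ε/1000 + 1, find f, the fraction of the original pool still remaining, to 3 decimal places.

0.644

α − 1 = ε/1000 = -0.0313
(δ_res + 1000)/(δ₀ + 1000) = (16.7 + 1000)/(2.8 + 1000) = 1016.7/1002.8 = 1.013861
f = 1.013861^(1/-0.0313) = exp(ln(1.013861)/-0.0313) = exp(0.01377/-0.0313)
f = exp(-0.4398) = 0.6442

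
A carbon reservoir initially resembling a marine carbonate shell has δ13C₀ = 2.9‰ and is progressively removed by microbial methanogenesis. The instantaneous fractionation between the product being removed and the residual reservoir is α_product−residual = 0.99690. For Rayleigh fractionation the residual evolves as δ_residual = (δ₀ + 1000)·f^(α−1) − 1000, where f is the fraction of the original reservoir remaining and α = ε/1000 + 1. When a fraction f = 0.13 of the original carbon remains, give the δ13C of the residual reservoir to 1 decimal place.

Rayleigh residual: δ_res = (δ₀ + 1000)·f^(α−1) − 1000
α − 1 = -0.00310
f^(α−1) = 0.13^(-0.00310) = 1.006345
δ_res = (2.9 + 1000) × 1.006345 − 1000 = 1009.263 − 1000 = 9.26‰

9.3‰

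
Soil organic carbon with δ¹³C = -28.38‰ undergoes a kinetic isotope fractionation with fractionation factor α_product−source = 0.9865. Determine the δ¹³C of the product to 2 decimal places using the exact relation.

δ_product = (δ_source + 1000)·α − 1000
δ_product = (-28.38 + 1000) × 0.9865 − 1000
δ_product = 958.503 − 1000 = -41.497‰

-41.50‰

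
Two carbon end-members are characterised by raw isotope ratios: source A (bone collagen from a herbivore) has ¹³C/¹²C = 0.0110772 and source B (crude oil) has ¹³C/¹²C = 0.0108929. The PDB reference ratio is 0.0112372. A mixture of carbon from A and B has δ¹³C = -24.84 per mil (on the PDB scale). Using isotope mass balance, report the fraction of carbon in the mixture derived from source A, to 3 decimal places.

0.354

δ_A = (0.0110772/0.0112372 − 1)×1000 = (0.985762 − 1)×1000 = -14.238 per mil
δ_B = (0.0108929/0.0112372 − 1)×1000 = (0.969361 − 1)×1000 = -30.639 per mil
f_A = (δ_mix − δ_B)/(δ_A − δ_B) = (-24.84 − (-30.639))/(-14.238 − (-30.639))
f_A = 5.799 / 16.401 = 0.3536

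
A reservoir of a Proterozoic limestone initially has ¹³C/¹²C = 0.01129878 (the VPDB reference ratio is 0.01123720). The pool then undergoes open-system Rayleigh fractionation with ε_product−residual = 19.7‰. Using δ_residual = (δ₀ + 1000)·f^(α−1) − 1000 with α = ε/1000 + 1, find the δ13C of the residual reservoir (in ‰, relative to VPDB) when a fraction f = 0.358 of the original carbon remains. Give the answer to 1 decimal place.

-14.7‰

δ₀ = (0.01129878/0.01123720 − 1)×1000 = (1.005480 − 1)×1000 = 5.480‰
α − 1 = ε/1000 = 0.0197
f^(α−1) = 0.358^(0.0197) = 0.979967
δ_res = (5.480 + 1000) × 0.979967 − 1000 = 985.337 − 1000 = -14.66‰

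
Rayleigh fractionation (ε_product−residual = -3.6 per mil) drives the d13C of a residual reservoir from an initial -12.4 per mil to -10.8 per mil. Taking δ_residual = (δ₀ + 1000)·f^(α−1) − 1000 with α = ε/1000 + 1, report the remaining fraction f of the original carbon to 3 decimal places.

α − 1 = ε/1000 = -0.0036
(δ_res + 1000)/(δ₀ + 1000) = (-10.8 + 1000)/(-12.4 + 1000) = 989.2/987.6 = 1.001620
f = 1.001620^(1/-0.0036) = exp(ln(1.001620)/-0.0036) = exp(0.00162/-0.0036)
f = exp(-0.4497) = 0.6378

0.638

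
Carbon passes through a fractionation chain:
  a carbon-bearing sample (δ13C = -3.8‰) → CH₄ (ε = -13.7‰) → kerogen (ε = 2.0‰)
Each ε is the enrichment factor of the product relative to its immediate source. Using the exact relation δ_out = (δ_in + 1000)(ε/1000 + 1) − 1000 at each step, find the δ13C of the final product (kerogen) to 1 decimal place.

step 1: δ = (-3.80 + 1000)·(-13.7/1000 + 1) − 1000 = -17.45‰
step 2: δ = (-17.45 + 1000)·(2.0/1000 + 1) − 1000 = -15.48‰

-15.5‰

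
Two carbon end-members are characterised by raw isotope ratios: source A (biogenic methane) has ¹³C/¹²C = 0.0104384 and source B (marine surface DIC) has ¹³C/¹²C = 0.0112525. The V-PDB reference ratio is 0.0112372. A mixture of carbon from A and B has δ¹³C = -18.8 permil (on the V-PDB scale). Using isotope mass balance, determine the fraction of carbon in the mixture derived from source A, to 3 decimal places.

δ_A = (0.0104384/0.0112372 − 1)×1000 = (0.928915 − 1)×1000 = -71.085 permil
δ_B = (0.0112525/0.0112372 − 1)×1000 = (1.001362 − 1)×1000 = 1.362 permil
f_A = (δ_mix − δ_B)/(δ_A − δ_B) = (-18.8 − (1.362))/(-71.085 − (1.362))
f_A = -20.162 / -72.447 = 0.2783

0.278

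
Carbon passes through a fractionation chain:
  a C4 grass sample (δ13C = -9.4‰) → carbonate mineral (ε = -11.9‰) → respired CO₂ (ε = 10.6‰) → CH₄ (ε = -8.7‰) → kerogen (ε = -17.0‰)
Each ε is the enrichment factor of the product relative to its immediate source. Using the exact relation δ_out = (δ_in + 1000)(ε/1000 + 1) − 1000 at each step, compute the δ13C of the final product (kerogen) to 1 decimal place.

-36.1‰

step 1: δ = (-9.40 + 1000)·(-11.9/1000 + 1) − 1000 = -21.19‰
step 2: δ = (-21.19 + 1000)·(10.6/1000 + 1) − 1000 = -10.81‰
step 3: δ = (-10.81 + 1000)·(-8.7/1000 + 1) − 1000 = -19.42‰
step 4: δ = (-19.42 + 1000)·(-17.0/1000 + 1) − 1000 = -36.09‰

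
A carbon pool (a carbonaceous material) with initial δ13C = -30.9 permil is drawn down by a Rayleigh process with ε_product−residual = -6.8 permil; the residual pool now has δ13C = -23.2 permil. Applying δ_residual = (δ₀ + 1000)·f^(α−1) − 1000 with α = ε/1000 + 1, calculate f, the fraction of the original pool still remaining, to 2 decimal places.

α − 1 = ε/1000 = -0.0068
(δ_res + 1000)/(δ₀ + 1000) = (-23.2 + 1000)/(-30.9 + 1000) = 976.8/969.1 = 1.007946
f = 1.007946^(1/-0.0068) = exp(ln(1.007946)/-0.0068) = exp(0.00791/-0.0068)
f = exp(-1.1638) = 0.3123

0.31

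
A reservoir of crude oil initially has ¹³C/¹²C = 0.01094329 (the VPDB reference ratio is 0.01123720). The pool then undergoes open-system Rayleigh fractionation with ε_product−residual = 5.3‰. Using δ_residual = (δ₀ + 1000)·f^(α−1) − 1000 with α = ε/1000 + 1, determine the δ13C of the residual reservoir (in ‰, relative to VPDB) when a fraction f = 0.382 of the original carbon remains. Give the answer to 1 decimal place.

δ₀ = (0.01094329/0.01123720 − 1)×1000 = (0.973845 − 1)×1000 = -26.155‰
α − 1 = ε/1000 = 0.0053
f^(α−1) = 0.382^(0.0053) = 0.994913
δ_res = (-26.155 + 1000) × 0.994913 − 1000 = 968.891 − 1000 = -31.11‰

-31.1‰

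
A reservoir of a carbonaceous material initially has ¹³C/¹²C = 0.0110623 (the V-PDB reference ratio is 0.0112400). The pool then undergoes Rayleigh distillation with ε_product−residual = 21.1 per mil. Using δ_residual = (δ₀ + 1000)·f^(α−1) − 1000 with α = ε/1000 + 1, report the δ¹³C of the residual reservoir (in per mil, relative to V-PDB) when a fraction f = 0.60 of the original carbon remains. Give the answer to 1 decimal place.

-26.4 per mil

δ₀ = (0.0110623/0.0112400 − 1)×1000 = (0.984190 − 1)×1000 = -15.810 per mil
α − 1 = ε/1000 = 0.0211
f^(α−1) = 0.60^(0.0211) = 0.989279
δ_res = (-15.810 + 1000) × 0.989279 − 1000 = 973.639 − 1000 = -26.36 per mil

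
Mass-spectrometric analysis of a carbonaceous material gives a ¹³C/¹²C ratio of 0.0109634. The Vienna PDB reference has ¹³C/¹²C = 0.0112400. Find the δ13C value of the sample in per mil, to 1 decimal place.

δ13C = (R_sample / R_standard − 1) × 1000
R_sample / R_standard = 0.0109634 / 0.0112400 = 0.975391
δ13C = (0.975391 − 1) × 1000 = -24.61 per mil

-24.6 per mil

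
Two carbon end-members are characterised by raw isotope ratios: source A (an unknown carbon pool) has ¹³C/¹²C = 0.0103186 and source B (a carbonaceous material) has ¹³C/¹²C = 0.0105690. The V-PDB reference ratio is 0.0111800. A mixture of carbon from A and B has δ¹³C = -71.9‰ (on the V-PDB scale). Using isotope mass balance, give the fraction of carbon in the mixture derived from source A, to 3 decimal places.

δ_A = (0.0103186/0.0111800 − 1)×1000 = (0.922952 − 1)×1000 = -77.048‰
δ_B = (0.0105690/0.0111800 − 1)×1000 = (0.945349 − 1)×1000 = -54.651‰
f_A = (δ_mix − δ_B)/(δ_A − δ_B) = (-71.9 − (-54.651))/(-77.048 − (-54.651))
f_A = -17.249 / -22.397 = 0.7701

0.770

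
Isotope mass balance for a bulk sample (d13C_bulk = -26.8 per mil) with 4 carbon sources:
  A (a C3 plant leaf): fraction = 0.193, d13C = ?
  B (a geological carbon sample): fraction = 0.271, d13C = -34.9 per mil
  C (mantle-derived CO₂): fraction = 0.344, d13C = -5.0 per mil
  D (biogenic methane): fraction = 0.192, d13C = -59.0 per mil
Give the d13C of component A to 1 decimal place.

-22.2 per mil

Isotope mass balance: δ_bulk = Σ fᵢ·δᵢ.
-26.8 = 0.193×δ_A + 0.271×(-34.9) + 0.344×(-5.0) + 0.192×(-59.0)
0.193·δ_A = -26.8 − (-22.506) = -4.294
δ_A = -4.294 / 0.193 = -22.25 per mil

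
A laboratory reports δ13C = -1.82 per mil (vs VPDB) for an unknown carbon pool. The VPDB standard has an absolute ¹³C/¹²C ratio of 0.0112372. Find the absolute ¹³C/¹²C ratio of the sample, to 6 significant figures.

R_sample = R_standard × (δ13C/1000 + 1)
R_sample = 0.0112372 × (-1.82/1000 + 1) = 0.0112372 × 0.998180
R_sample = 0.0112167

0.0112167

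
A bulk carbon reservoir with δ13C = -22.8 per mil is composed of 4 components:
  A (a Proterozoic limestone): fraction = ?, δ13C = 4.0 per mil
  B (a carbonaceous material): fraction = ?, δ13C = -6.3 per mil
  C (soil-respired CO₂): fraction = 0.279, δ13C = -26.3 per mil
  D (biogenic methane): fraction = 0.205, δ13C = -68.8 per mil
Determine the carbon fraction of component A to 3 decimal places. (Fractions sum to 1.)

0.184

Let f_A and f_B be the unknown fractions; fractions sum to 1 so f_A + f_B = 0.516.
Mass balance: Σ fᵢ·δᵢ = δ_bulk ⇒ f_A·(4.0) + f_B·(-6.3) = -22.8 − (-21.442) = -1.358
Substitute f_B = 0.516 − f_A:
f_A·(4.0 − -6.3) = -1.358 − 0.516×(-6.3) = 1.893
f_A = 1.893 / 10.3 = 0.1837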